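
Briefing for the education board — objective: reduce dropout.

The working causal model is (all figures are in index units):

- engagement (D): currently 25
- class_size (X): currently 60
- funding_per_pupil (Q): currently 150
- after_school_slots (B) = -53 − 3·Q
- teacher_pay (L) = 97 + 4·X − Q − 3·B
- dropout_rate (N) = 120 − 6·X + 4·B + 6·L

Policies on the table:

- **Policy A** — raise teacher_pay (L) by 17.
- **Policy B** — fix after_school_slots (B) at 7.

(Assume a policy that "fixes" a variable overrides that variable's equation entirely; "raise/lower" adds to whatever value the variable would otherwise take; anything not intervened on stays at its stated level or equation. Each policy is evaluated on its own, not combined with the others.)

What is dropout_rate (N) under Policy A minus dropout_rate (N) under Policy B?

Policy A (L + 17):
  X = 60
  Q = 150
  B = -53 − 3·150 = -503
  L = 97 + 4·60 − 150 − 3·(-503) (+17 from intervention) = 1713
  N = 120 − 6·60 + 4·(-503) + 6·1713 = 8026
Policy B (B := 7):
  X = 60
  Q = 150
  B = 7
  L = 97 + 4·60 − 150 − 3·7 = 166
  N = 120 − 6·60 + 4·7 + 6·166 = 784
N: 8026 − 784 = 7242

7242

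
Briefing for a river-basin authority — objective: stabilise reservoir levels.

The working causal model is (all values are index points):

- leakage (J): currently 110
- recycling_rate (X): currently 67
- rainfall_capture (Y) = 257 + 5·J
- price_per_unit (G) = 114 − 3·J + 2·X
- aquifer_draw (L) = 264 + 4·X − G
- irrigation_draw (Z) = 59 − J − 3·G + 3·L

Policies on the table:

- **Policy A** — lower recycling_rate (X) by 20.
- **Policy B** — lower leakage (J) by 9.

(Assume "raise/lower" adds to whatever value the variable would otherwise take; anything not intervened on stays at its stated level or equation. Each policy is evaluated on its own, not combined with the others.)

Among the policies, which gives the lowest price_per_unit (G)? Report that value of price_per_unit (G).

-122

Policy A (X − 20):
  J = 110
  X = 67 − 20 = 47
  G = 114 − 3·110 + 2·47 = -122
Policy B (J − 9):
  J = 110 − 9 = 101
  X = 67
  G = 114 − 3·101 + 2·67 = -55
Comparing — Policy A: G=-122, Policy B: G=-55. Lowest is -122 (Policy A).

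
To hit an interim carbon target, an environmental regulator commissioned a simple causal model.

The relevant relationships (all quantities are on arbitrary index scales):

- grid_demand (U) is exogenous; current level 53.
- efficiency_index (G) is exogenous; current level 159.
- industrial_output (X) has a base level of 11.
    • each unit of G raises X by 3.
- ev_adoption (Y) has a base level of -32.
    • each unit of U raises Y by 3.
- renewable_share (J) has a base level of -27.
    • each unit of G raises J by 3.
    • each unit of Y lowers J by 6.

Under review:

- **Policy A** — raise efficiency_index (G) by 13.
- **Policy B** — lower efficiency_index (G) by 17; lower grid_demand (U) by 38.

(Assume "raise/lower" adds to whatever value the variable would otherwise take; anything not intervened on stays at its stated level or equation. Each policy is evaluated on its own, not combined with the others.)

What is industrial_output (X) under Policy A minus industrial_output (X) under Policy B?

90

Policy A (G + 13):
  G = 159 + 13 = 172
  X = 11 + 3·172 = 527
Policy B (G − 17, U − 38):
  G = 159 − 17 = 142
  X = 11 + 3·142 = 437
X: 527 − 437 = 90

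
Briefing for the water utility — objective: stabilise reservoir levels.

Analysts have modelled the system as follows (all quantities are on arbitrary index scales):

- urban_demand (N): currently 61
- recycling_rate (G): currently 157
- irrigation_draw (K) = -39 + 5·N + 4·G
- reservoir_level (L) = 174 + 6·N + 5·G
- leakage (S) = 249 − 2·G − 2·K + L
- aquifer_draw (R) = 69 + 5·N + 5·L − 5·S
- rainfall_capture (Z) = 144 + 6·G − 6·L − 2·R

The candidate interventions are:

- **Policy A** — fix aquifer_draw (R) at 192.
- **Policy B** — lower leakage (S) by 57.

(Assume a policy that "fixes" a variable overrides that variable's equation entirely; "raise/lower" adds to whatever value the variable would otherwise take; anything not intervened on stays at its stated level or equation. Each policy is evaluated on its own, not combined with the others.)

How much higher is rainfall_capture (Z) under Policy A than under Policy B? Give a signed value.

Policy A (R := 192):
  N = 61
  G = 157
  K = -39 + 5·61 + 4·157 = 894
  L = 174 + 6·61 + 5·157 = 1325
  S = 249 − 2·157 − 2·894 + 1325 = -528
  R = 192
  Z = 144 + 6·157 − 6·1325 − 2·192 = -7248
Policy B (S − 57):
  N = 61
  G = 157
  K = -39 + 5·61 + 4·157 = 894
  L = 174 + 6·61 + 5·157 = 1325
  S = 249 − 2·157 − 2·894 + 1325 (−57 from intervention) = -585
  R = 69 + 5·61 + 5·1325 − 5·(-585) = 9924
  Z = 144 + 6·157 − 6·1325 − 2·9924 = -26712
Z: -7248 − (-26712) = 19464

19464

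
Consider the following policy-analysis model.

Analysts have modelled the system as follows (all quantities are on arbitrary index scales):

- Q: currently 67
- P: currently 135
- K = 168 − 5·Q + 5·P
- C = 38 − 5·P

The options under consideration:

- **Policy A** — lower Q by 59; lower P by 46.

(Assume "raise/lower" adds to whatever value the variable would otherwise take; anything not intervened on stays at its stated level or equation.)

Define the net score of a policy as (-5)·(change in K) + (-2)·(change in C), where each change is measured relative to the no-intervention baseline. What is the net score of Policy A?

-785

Baseline:
  Q = 67
  P = 135
  K = 168 − 5·67 + 5·135 = 508
  C = 38 − 5·135 = -637
Policy A (Q − 59, P − 46):
  Q = 67 − 59 = 8
  P = 135 − 46 = 89
  K = 168 − 5·8 + 5·89 = 573
  C = 38 − 5·89 = -407
ΔK = 573 − 508 = 65; ΔC = -407 − (-637) = 230
Score = (-5)·65 + (-2)·230 = -785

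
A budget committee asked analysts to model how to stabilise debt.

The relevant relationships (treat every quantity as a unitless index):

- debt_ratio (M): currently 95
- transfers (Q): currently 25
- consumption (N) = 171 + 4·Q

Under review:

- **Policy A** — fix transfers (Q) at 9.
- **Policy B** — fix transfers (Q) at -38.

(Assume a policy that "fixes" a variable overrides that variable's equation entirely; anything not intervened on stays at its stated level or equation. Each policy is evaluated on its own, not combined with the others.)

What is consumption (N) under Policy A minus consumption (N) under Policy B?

188

Policy A (Q := 9):
  Q = 9
  N = 171 + 4·9 = 207
Policy B (Q := -38):
  Q = -38
  N = 171 + 4·(-38) = 19
N: 207 − 19 = 188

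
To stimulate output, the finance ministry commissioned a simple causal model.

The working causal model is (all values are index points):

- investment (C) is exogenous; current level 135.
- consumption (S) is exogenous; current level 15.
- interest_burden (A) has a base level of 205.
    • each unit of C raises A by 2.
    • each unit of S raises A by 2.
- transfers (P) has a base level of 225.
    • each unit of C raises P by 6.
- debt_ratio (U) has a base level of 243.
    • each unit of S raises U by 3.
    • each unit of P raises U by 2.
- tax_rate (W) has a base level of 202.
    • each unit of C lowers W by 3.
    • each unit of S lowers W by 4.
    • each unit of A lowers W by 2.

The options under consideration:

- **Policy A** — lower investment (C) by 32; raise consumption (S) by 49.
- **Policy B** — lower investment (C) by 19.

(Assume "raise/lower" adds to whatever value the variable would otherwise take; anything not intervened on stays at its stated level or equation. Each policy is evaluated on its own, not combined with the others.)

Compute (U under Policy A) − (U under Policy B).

Policy A (C − 32, S + 49):
  C = 135 − 32 = 103
  S = 15 + 49 = 64
  P = 225 + 6·103 = 843
  U = 243 + 3·64 + 2·843 = 2121
Policy B (C − 19):
  C = 135 − 19 = 116
  S = 15
  P = 225 + 6·116 = 921
  U = 243 + 3·15 + 2·921 = 2130
U: 2121 − 2130 = -9

-9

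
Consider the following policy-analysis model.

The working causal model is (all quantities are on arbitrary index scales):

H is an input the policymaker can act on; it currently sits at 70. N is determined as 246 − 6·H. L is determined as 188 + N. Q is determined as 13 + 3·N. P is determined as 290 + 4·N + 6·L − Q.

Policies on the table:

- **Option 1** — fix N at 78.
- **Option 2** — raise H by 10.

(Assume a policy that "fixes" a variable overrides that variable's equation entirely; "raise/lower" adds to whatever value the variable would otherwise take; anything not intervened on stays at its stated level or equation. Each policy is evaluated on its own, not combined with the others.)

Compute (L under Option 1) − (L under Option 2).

Option 1 (N := 78):
  H = 70
  N = 78
  L = 188 + 78 = 266
Option 2 (H + 10):
  H = 70 + 10 = 80
  N = 246 − 6·80 = -234
  L = 188 + (-234) = -46
L: 266 − (-46) = 312

312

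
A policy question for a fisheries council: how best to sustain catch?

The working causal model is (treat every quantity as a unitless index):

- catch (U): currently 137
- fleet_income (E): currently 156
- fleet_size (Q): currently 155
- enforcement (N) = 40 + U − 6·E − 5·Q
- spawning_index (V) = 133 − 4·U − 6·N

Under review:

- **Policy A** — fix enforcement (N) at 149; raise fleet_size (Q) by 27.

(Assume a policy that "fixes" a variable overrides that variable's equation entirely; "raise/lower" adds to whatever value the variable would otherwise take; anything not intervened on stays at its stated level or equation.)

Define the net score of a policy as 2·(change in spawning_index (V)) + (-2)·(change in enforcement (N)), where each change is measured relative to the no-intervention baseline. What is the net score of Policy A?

-23562

Baseline:
  U = 137
  E = 156
  Q = 155
  N = 40 + 137 − 6·156 − 5·155 = -1534
  V = 133 − 4·137 − 6·(-1534) = 8789
Policy A (N := 149, Q + 27):
  U = 137
  E = 156
  Q = 155 + 27 = 182
  N = 149
  V = 133 − 4·137 − 6·149 = -1309
ΔV = -1309 − 8789 = -10098; ΔN = 149 − (-1534) = 1683
Score = 2·(-10098) + (-2)·1683 = -23562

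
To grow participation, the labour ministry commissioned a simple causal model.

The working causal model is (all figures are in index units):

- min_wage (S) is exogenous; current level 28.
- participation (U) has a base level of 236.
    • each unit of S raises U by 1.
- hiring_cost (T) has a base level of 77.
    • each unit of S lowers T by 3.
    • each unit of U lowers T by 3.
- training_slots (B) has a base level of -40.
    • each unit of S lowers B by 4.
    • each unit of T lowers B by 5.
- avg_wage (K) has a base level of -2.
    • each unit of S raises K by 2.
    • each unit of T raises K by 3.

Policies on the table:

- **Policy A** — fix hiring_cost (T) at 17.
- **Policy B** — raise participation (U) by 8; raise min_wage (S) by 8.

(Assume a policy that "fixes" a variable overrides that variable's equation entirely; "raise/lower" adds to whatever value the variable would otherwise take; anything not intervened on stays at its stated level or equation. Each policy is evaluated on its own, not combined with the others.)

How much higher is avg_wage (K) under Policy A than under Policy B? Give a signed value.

2648

Policy A (T := 17):
  S = 28
  U = 236 + 28 = 264
  T = 17
  K = -2 + 2·28 + 3·17 = 105
Policy B (U + 8, S + 8):
  S = 28 + 8 = 36
  U = 236 + 36 (+8 from intervention) = 280
  T = 77 − 3·36 − 3·280 = -871
  K = -2 + 2·36 + 3·(-871) = -2543
K: 105 − (-2543) = 2648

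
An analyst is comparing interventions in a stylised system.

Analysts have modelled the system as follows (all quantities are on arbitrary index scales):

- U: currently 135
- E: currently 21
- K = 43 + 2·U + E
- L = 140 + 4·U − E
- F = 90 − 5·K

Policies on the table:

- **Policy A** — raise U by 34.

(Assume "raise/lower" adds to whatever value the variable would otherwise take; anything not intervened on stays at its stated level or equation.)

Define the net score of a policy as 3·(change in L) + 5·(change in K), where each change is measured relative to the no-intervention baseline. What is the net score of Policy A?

Baseline:
  U = 135
  E = 21
  K = 43 + 2·135 + 21 = 334
  L = 140 + 4·135 − 21 = 659
Policy A (U + 34):
  U = 135 + 34 = 169
  E = 21
  K = 43 + 2·169 + 21 = 402
  L = 140 + 4·169 − 21 = 795
ΔL = 795 − 659 = 136; ΔK = 402 − 334 = 68
Score = 3·136 + 5·68 = 748

748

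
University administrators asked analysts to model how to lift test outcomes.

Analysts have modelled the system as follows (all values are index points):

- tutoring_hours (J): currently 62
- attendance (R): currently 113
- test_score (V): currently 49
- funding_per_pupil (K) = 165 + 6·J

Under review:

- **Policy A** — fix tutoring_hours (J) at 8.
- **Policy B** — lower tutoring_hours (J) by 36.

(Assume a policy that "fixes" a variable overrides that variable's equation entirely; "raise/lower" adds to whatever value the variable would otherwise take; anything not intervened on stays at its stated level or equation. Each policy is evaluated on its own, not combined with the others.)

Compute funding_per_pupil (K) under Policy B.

Policy B (J − 36):
  J = 62 − 36 = 26
  K = 165 + 6·26 = 321

321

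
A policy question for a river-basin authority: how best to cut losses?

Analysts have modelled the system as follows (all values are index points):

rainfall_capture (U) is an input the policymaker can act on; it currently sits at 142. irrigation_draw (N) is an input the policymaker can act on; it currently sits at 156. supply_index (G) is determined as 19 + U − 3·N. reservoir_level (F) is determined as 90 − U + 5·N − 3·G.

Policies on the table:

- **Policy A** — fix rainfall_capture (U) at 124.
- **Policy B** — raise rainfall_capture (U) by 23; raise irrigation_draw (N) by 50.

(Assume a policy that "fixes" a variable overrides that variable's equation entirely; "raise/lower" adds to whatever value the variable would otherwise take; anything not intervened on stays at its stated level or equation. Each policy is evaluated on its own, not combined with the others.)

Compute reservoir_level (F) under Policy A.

1721

Policy A (U := 124):
  U = 124
  N = 156
  G = 19 + 124 − 3·156 = -325
  F = 90 − 124 + 5·156 − 3·(-325) = 1721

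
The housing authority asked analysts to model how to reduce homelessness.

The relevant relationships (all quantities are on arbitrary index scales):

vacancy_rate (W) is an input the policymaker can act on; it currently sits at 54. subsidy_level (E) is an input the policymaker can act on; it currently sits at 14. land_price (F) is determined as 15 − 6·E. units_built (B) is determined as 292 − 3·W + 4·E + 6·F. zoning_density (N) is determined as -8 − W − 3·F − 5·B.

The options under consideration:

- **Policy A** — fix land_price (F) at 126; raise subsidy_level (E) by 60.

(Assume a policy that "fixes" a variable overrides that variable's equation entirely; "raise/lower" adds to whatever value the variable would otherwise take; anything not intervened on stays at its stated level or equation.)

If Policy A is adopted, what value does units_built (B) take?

Policy A (F := 126, E + 60):
  W = 54
  E = 14 + 60 = 74
  F = 126
  B = 292 − 3·54 + 4·74 + 6·126 = 1182

1182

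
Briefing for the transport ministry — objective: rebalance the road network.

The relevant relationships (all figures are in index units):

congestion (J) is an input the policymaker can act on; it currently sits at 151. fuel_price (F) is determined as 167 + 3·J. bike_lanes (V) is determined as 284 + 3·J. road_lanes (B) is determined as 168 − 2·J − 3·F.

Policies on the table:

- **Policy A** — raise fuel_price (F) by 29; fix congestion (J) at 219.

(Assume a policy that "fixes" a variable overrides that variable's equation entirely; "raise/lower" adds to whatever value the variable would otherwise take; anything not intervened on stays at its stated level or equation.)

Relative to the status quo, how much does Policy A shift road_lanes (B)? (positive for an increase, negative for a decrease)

Baseline:
  J = 151
  F = 167 + 3·151 = 620
  B = 168 − 2·151 − 3·620 = -1994
Policy A (F + 29, J := 219):
  J = 219
  F = 167 + 3·219 (+29 from intervention) = 853
  B = 168 − 2·219 − 3·853 = -2829
Change in B: -2829 − (-1994) = -835

-835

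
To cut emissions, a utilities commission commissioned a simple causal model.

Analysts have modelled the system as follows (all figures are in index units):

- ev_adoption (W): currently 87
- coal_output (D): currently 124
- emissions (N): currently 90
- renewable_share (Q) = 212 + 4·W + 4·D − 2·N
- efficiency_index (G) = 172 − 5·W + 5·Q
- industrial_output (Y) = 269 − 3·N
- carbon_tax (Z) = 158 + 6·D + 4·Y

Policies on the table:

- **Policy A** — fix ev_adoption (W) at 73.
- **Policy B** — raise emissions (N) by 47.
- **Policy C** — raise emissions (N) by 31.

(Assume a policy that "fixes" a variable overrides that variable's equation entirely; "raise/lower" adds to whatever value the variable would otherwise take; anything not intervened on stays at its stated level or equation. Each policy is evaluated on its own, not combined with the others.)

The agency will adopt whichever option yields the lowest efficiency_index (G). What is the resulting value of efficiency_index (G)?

3647

Policy A (W := 73):
  W = 73
  D = 124
  N = 90
  Q = 212 + 4·73 + 4·124 − 2·90 = 820
  G = 172 − 5·73 + 5·820 = 3907
Policy B (N + 47):
  W = 87
  D = 124
  N = 90 + 47 = 137
  Q = 212 + 4·87 + 4·124 − 2·137 = 782
  G = 172 − 5·87 + 5·782 = 3647
Policy C (N + 31):
  W = 87
  D = 124
  N = 90 + 31 = 121
  Q = 212 + 4·87 + 4·124 − 2·121 = 814
  G = 172 − 5·87 + 5·814 = 3807
Comparing — Policy A: G=3907, Policy B: G=3647, Policy C: G=3807. Lowest is 3647 (Policy B).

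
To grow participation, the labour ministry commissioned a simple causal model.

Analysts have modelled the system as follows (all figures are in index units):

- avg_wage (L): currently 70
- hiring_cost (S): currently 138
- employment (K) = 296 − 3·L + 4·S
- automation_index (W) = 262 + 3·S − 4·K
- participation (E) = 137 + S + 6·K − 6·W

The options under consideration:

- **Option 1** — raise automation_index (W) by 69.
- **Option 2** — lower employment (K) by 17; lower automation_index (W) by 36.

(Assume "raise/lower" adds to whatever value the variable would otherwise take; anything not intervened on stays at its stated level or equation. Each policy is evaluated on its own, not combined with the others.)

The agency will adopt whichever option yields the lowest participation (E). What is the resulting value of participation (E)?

Option 1 (W + 69):
  L = 70
  S = 138
  K = 296 − 3·70 + 4·138 = 638
  W = 262 + 3·138 − 4·638 (+69 from intervention) = -1807
  E = 137 + 138 + 6·638 − 6·(-1807) = 14945
Option 2 (K − 17, W − 36):
  L = 70
  S = 138
  K = 296 − 3·70 + 4·138 (−17 from intervention) = 621
  W = 262 + 3·138 − 4·621 (−36 from intervention) = -1844
  E = 137 + 138 + 6·621 − 6·(-1844) = 15065
Comparing — Option 1: E=14945, Option 2: E=15065. Lowest is 14945 (Option 1).

14945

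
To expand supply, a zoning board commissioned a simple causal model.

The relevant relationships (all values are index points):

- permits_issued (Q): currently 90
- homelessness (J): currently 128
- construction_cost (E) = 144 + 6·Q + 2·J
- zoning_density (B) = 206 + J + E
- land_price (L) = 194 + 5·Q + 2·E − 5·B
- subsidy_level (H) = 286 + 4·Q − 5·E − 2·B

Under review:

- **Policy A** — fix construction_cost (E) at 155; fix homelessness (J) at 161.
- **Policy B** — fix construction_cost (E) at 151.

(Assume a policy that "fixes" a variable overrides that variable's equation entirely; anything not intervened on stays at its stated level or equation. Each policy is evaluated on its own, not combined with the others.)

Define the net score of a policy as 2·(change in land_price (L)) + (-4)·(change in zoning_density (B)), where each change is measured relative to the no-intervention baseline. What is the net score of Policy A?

7388

Baseline:
  Q = 90
  J = 128
  E = 144 + 6·90 + 2·128 = 940
  B = 206 + 128 + 940 = 1274
  L = 194 + 5·90 + 2·940 − 5·1274 = -3846
Policy A (E := 155, J := 161):
  Q = 90
  J = 161
  E = 155
  B = 206 + 161 + 155 = 522
  L = 194 + 5·90 + 2·155 − 5·522 = -1656
ΔL = -1656 − (-3846) = 2190; ΔB = 522 − 1274 = -752
Score = 2·2190 + (-4)·(-752) = 7388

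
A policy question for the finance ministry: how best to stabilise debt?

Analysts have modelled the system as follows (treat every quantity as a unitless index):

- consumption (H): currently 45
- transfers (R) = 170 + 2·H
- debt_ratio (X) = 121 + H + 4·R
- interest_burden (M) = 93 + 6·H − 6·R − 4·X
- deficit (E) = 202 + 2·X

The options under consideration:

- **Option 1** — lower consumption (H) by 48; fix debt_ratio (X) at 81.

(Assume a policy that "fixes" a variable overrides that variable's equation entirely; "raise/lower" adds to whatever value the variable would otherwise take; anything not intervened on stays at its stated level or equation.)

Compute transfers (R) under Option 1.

164

Option 1 (H − 48, X := 81):
  H = 45 − 48 = -3
  R = 170 + 2·(-3) = 164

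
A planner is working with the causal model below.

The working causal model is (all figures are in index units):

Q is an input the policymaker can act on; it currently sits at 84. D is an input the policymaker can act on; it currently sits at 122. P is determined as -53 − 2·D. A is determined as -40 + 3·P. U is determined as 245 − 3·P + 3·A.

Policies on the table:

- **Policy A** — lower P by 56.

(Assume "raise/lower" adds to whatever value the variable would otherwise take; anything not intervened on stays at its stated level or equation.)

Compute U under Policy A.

-1993

Policy A (P − 56):
  D = 122
  P = -53 − 2·122 (−56 from intervention) = -353
  A = -40 + 3·(-353) = -1099
  U = 245 − 3·(-353) + 3·(-1099) = -1993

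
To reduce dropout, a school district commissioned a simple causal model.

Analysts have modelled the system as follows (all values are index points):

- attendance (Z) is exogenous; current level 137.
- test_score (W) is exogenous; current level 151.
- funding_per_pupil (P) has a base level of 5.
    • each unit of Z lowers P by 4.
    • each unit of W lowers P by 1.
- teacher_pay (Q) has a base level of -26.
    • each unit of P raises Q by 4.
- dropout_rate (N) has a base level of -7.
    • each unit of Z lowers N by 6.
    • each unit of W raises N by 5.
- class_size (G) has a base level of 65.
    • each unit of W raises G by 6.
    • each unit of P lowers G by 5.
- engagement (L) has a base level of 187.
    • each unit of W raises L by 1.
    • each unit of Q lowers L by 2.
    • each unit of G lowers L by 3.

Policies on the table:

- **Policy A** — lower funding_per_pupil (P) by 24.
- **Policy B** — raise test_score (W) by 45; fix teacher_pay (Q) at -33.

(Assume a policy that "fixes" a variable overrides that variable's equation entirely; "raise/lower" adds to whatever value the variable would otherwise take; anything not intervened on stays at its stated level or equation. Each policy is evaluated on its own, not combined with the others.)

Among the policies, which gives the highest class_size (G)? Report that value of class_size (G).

Policy A (P − 24):
  Z = 137
  W = 151
  P = 5 − 4·137 − 151 (−24 from intervention) = -718
  G = 65 + 6·151 − 5·(-718) = 4561
Policy B (W + 45, Q := -33):
  Z = 137
  W = 151 + 45 = 196
  P = 5 − 4·137 − 196 = -739
  G = 65 + 6·196 − 5·(-739) = 4936
Comparing — Policy A: G=4561, Policy B: G=4936. Highest is 4936 (Policy B).

4936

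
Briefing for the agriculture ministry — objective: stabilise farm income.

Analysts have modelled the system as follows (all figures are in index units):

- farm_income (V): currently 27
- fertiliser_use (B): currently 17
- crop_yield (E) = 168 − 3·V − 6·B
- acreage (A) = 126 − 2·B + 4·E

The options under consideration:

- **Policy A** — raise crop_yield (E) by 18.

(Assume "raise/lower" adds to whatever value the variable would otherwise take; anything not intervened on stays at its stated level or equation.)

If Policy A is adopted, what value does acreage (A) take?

104

Policy A (E + 18):
  V = 27
  B = 17
  E = 168 − 3·27 − 6·17 (+18 from intervention) = 3
  A = 126 − 2·17 + 4·3 = 104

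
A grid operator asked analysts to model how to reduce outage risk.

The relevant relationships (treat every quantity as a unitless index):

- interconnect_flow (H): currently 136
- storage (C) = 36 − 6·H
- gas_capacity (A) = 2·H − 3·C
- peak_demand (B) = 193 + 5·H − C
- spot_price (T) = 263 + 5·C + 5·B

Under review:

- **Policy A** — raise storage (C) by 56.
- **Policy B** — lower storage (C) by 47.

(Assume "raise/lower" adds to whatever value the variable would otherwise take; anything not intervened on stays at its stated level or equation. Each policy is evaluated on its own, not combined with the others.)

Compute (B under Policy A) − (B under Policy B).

-103

Policy A (C + 56):
  H = 136
  C = 36 − 6·136 (+56 from intervention) = -724
  B = 193 + 5·136 − (-724) = 1597
Policy B (C − 47):
  H = 136
  C = 36 − 6·136 (−47 from intervention) = -827
  B = 193 + 5·136 − (-827) = 1700
B: 1597 − 1700 = -103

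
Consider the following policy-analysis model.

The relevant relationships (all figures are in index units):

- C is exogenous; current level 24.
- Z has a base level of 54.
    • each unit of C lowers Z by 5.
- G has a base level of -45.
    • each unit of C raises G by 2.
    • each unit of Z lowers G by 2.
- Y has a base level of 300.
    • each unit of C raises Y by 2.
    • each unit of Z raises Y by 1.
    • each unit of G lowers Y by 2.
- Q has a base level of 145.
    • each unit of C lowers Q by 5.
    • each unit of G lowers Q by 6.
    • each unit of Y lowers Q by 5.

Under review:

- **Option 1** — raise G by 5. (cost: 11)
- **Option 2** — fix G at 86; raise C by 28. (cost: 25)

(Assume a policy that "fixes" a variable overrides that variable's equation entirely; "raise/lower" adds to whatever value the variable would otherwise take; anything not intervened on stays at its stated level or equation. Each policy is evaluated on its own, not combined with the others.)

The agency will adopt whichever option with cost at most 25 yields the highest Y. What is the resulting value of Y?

26

Option 1 (G + 5):
  C = 24
  Z = 54 − 5·24 = -66
  G = -45 + 2·24 − 2·(-66) (+5 from intervention) = 140
  Y = 300 + 2·24 + (-66) − 2·140 = 2
Option 2 (G := 86, C + 28):
  C = 24 + 28 = 52
  Z = 54 − 5·52 = -206
  G = 86
  Y = 300 + 2·52 + (-206) − 2·86 = 26
Comparing — Option 1: Y=2, Option 2: Y=26. Highest is 26 (Option 2).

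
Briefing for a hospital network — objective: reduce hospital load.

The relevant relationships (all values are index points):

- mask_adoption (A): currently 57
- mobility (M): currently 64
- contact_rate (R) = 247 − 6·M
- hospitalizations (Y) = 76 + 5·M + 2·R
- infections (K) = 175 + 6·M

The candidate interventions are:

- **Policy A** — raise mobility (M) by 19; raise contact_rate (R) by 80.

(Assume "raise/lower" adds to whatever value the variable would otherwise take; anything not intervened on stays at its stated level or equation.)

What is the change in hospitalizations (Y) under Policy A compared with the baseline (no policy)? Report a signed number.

27

Baseline:
  M = 64
  R = 247 − 6·64 = -137
  Y = 76 + 5·64 + 2·(-137) = 122
Policy A (M + 19, R + 80):
  M = 64 + 19 = 83
  R = 247 − 6·83 (+80 from intervention) = -171
  Y = 76 + 5·83 + 2·(-171) = 149
Change in Y: 149 − 122 = 27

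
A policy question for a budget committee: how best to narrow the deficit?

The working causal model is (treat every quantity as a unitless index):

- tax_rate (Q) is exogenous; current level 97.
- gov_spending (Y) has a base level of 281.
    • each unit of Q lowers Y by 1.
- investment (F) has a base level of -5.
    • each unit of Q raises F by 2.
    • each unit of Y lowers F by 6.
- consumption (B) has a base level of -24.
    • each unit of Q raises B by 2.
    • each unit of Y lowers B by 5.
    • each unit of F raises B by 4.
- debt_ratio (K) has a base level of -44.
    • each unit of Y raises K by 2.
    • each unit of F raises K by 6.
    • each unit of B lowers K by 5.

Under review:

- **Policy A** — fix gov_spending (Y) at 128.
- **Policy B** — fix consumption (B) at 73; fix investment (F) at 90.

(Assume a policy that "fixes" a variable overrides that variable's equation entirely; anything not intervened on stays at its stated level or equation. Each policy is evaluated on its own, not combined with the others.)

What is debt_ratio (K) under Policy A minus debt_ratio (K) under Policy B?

Policy A (Y := 128):
  Q = 97
  Y = 128
  F = -5 + 2·97 − 6·128 = -579
  B = -24 + 2·97 − 5·128 + 4·(-579) = -2786
  K = -44 + 2·128 + 6·(-579) − 5·(-2786) = 10668
Policy B (B := 73, F := 90):
  Q = 97
  Y = 281 − 97 = 184
  F = 90
  B = 73
  K = -44 + 2·184 + 6·90 − 5·73 = 499
K: 10668 − 499 = 10169

10169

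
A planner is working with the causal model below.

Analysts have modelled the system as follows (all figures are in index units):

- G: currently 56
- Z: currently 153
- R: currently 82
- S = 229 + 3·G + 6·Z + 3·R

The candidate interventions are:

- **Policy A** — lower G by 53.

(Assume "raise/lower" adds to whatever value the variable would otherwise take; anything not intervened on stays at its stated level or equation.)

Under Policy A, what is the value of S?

Policy A (G − 53):
  G = 56 − 53 = 3
  Z = 153
  R = 82
  S = 229 + 3·3 + 6·153 + 3·82 = 1402

1402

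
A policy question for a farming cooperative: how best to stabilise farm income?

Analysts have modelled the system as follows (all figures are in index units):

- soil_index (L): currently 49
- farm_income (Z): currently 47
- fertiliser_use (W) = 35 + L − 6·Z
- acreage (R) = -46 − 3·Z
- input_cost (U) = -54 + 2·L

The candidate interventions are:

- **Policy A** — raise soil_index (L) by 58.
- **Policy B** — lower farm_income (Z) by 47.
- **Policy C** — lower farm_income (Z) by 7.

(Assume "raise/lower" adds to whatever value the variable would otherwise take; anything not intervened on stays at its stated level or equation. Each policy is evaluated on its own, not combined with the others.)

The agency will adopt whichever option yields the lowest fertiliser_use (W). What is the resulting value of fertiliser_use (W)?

Policy A (L + 58):
  L = 49 + 58 = 107
  Z = 47
  W = 35 + 107 − 6·47 = -140
Policy B (Z − 47):
  L = 49
  Z = 47 − 47 = 0
  W = 35 + 49 − 6·0 = 84
Policy C (Z − 7):
  L = 49
  Z = 47 − 7 = 40
  W = 35 + 49 − 6·40 = -156
Comparing — Policy A: W=-140, Policy B: W=84, Policy C: W=-156. Lowest is -156 (Policy C).

-156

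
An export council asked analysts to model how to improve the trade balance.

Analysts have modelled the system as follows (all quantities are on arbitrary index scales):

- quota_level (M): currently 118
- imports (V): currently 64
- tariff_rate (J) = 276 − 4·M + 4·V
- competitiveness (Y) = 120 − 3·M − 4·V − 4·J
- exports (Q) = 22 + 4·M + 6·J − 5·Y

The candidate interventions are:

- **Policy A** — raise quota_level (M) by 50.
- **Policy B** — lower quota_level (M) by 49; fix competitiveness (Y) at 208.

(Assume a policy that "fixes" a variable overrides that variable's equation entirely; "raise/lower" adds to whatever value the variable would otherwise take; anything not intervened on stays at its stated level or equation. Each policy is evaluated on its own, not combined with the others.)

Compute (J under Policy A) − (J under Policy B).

Policy A (M + 50):
  M = 118 + 50 = 168
  V = 64
  J = 276 − 4·168 + 4·64 = -140
Policy B (M − 49, Y := 208):
  M = 118 − 49 = 69
  V = 64
  J = 276 − 4·69 + 4·64 = 256
J: -140 − 256 = -396

-396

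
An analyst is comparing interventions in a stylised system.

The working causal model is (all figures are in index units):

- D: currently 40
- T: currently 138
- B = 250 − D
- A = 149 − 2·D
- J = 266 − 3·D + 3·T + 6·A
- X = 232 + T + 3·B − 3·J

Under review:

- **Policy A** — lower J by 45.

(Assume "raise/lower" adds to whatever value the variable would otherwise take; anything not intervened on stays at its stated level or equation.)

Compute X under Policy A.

-1787

Policy A (J − 45):
  D = 40
  T = 138
  B = 250 − 40 = 210
  A = 149 − 2·40 = 69
  J = 266 − 3·40 + 3·138 + 6·69 (−45 from intervention) = 929
  X = 232 + 138 + 3·210 − 3·929 = -1787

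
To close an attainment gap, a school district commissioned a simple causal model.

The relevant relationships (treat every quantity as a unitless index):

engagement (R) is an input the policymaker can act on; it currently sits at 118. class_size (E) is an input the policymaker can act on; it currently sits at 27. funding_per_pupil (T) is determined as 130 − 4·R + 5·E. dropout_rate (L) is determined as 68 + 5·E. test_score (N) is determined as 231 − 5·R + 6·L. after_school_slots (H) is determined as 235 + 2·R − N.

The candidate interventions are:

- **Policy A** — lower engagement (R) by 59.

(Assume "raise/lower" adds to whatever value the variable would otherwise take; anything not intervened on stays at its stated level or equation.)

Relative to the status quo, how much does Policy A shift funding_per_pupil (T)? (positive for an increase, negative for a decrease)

236

Baseline:
  R = 118
  E = 27
  T = 130 − 4·118 + 5·27 = -207
Policy A (R − 59):
  R = 118 − 59 = 59
  E = 27
  T = 130 − 4·59 + 5·27 = 29
Change in T: 29 − (-207) = 236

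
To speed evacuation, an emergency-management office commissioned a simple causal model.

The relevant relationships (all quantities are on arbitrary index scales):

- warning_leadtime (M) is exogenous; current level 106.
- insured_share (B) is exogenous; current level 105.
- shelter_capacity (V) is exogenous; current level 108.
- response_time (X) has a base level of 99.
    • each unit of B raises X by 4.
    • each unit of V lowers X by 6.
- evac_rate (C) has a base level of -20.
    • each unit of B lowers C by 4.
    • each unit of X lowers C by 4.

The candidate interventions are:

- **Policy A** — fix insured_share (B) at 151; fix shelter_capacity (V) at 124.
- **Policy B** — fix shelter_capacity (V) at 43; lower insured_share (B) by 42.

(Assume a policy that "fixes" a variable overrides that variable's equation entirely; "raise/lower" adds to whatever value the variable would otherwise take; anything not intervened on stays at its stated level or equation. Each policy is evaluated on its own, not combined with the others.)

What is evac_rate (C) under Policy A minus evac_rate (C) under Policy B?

Policy A (B := 151, V := 124):
  B = 151
  V = 124
  X = 99 + 4·151 − 6·124 = -41
  C = -20 − 4·151 − 4·(-41) = -460
Policy B (V := 43, B − 42):
  B = 105 − 42 = 63
  V = 43
  X = 99 + 4·63 − 6·43 = 93
  C = -20 − 4·63 − 4·93 = -644
C: -460 − (-644) = 184

184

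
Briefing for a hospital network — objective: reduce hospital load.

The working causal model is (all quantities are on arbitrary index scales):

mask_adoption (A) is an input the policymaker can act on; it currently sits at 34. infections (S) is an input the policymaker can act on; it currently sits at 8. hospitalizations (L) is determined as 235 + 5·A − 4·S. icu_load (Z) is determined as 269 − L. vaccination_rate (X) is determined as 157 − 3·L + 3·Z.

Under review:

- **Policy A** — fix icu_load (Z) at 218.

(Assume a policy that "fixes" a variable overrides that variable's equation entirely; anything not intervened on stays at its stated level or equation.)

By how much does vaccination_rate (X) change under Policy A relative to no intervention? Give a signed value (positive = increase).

966

Baseline:
  A = 34
  S = 8
  L = 235 + 5·34 − 4·8 = 373
  Z = 269 − 373 = -104
  X = 157 − 3·373 + 3·(-104) = -1274
Policy A (Z := 218):
  A = 34
  S = 8
  L = 235 + 5·34 − 4·8 = 373
  Z = 218
  X = 157 − 3·373 + 3·218 = -308
Change in X: -308 − (-1274) = 966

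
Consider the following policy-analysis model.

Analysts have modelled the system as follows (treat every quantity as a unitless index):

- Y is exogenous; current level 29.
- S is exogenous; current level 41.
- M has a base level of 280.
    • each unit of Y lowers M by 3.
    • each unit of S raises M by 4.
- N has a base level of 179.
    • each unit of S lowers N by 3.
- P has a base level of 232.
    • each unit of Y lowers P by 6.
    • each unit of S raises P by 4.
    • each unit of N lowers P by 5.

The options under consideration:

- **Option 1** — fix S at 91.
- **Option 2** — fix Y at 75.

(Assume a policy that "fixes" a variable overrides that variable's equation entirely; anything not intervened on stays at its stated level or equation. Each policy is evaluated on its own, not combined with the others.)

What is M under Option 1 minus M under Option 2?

Option 1 (S := 91):
  Y = 29
  S = 91
  M = 280 − 3·29 + 4·91 = 557
Option 2 (Y := 75):
  Y = 75
  S = 41
  M = 280 − 3·75 + 4·41 = 219
M: 557 − 219 = 338

338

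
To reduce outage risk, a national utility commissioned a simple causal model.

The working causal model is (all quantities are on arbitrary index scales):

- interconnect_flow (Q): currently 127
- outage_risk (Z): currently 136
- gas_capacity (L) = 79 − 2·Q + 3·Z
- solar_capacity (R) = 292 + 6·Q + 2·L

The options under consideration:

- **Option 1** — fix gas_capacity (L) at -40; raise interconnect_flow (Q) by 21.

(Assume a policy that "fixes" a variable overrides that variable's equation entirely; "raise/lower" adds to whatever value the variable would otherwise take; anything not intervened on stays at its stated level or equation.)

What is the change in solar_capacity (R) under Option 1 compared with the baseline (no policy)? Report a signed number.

-420

Baseline:
  Q = 127
  Z = 136
  L = 79 − 2·127 + 3·136 = 233
  R = 292 + 6·127 + 2·233 = 1520
Option 1 (L := -40, Q + 21):
  Q = 127 + 21 = 148
  Z = 136
  L = -40
  R = 292 + 6·148 + 2·(-40) = 1100
Change in R: 1100 − 1520 = -420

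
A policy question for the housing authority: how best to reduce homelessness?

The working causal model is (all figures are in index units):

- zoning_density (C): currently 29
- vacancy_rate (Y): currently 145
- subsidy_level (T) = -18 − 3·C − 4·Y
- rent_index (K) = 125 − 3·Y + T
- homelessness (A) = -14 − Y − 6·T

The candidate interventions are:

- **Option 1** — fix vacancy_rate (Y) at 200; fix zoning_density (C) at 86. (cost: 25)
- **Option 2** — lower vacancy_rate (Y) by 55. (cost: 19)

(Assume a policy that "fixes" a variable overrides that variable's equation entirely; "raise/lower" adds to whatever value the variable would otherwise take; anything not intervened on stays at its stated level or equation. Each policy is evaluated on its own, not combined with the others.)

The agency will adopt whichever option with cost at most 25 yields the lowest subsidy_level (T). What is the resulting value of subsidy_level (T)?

Option 1 (Y := 200, C := 86):
  C = 86
  Y = 200
  T = -18 − 3·86 − 4·200 = -1076
Option 2 (Y − 55):
  C = 29
  Y = 145 − 55 = 90
  T = -18 − 3·29 − 4·90 = -465
Comparing — Option 1: T=-1076, Option 2: T=-465. Lowest is -1076 (Option 1).

-1076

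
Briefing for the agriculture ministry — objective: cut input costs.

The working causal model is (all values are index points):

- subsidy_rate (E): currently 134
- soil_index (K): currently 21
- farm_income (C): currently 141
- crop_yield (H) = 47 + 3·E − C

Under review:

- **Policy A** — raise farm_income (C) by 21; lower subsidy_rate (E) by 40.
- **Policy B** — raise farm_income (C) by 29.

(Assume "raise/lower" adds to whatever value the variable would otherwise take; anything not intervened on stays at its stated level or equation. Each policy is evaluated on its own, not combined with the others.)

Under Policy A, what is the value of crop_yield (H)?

Policy A (C + 21, E − 40):
  E = 134 − 40 = 94
  C = 141 + 21 = 162
  H = 47 + 3·94 − 162 = 167

167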